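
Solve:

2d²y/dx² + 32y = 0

Characteristic equation: 2r² + 32 = 0
Divide by 2: r² + 16 = 0
Roots: r = ±4i (complex conjugates)
General solution: y = C₁cos(4x) + C₂sin(4x)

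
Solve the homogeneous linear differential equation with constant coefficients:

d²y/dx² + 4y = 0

Characteristic equation: r² + 4 = 0
Roots: r = ±2i (complex conjugates)
General solution: y = C₁cos(2x) + C₂sin(2x)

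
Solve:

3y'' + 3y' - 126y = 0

Characteristic equation: 3r² + 3r - 126 = 0
Divide by 3: r² + r - 42 = 0
Roots: r = 6, -7 (distinct real)
General solution: y = C₁e^(6x) + C₂e^(-7x)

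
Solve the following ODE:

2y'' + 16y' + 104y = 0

Characteristic equation: 2r² + 16r + 104 = 0
Divide by 2: r² + 8r + 52 = 0
Roots: r = -4 ± 6i (complex conjugates)
General solution: y = e^(-4x)(C₁cos(6x) + C₂sin(6x))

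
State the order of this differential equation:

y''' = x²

The order is 3 (highest derivative is of order 3).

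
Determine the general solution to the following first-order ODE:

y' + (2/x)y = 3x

Using integrating factor method:

General solution: y = (3/4)x^2 + Cx^(-2)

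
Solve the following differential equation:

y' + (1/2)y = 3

Using integrating factor method:

General solution: y = 6 + Ce^(-x/2)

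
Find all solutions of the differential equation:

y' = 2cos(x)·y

Separating variables and integrating:
ln|y| = 2sin(x) + C

General solution: y = Ce^(2sin(x))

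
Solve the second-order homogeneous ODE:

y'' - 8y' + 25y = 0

Characteristic equation: r² - 8r + 25 = 0
Roots: r = 4 ± 3i (complex conjugates)
General solution: y = e^(4x)(C₁cos(3x) + C₂sin(3x))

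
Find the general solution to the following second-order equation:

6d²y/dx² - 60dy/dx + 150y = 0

Characteristic equation: 6r² - 60r + 150 = 0
Divide by 6: r² - 10r + 25 = 0
Factored: (r - 5)² = 0
Repeated root: r = 5
General solution: y = (C₁ + C₂x)e^(5x)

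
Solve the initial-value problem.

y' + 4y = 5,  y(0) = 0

General solution: y = 5/4 + Ce^(-4x)
Applying y(0) = 0: C = 0 - 5/4 = -5/4
Particular solution: y = 5/4 - (5/4)e^(-4x)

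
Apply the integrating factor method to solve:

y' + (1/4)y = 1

Using integrating factor method:

General solution: y = 4 + Ce^(-x/4)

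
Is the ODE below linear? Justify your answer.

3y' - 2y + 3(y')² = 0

No. Nonlinear ((y')² term)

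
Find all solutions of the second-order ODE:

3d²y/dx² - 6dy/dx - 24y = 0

Characteristic equation: 3r² - 6r - 24 = 0
Divide by 3: r² - 2r - 8 = 0
Roots: r = 4, -2 (distinct real)
General solution: y = C₁e^(4x) + C₂e^(-2x)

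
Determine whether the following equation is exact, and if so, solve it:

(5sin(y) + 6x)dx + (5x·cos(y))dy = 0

Verify exactness: ∂M/∂y = ∂N/∂x ✓
Find F(x,y) such that ∂F/∂x = M, ∂F/∂y = N
Solution: 5x·sin(y) + 3x² = C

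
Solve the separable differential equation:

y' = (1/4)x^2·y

Separating variables and integrating:
ln|y| = x^3/12 + C

General solution: y = Ce^(x^3/12)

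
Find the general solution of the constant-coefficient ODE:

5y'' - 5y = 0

Characteristic equation: 5r² - 5 = 0
Divide by 5: r² - 1 = 0
Roots: r = 1, -1 (distinct real)
General solution: y = C₁e^x + C₂e^(-x)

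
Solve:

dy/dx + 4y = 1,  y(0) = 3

General solution: y = 1/4 + Ce^(-4x)
Applying y(0) = 3: C = 3 - 1/4 = 11/4
Particular solution: y = 1/4 + (11/4)e^(-4x)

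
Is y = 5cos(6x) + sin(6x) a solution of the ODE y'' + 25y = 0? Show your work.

Verification:
y'' = -180cos(6x) - 36sin(6x)
y'' + 25y ≠ 0 (frequency mismatch: got 36 instead of 25)

No, it is not a solution.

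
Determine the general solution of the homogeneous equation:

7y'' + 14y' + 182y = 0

Characteristic equation: 7r² + 14r + 182 = 0
Divide by 7: r² + 2r + 26 = 0
Roots: r = -1 ± 5i (complex conjugates)
General solution: y = e^(-x)(C₁cos(5x) + C₂sin(5x))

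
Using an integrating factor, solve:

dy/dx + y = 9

Using integrating factor method:

General solution: y = 9 + Ce^(-x)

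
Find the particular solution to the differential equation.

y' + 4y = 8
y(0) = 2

General solution: y = 2 + Ce^(-4x)
Applying y(0) = 2: C = 2 - 2 = 0
Particular solution: y = 2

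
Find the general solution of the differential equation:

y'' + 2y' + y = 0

Characteristic equation: r² + 2r + 1 = 0
Factored: (r + 1)² = 0
Repeated root: r = -1
General solution: y = (C₁ + C₂x)e^(-x)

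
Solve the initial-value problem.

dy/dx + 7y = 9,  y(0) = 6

General solution: y = 9/7 + Ce^(-7x)
Applying y(0) = 6: C = 6 - 9/7 = 33/7
Particular solution: y = 9/7 + (33/7)e^(-7x)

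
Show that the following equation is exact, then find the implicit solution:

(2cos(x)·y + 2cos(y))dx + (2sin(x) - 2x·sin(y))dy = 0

Verify exactness: ∂M/∂y = ∂N/∂x ✓
Find F(x,y) such that ∂F/∂x = M, ∂F/∂y = N
Solution: 2sin(x)·y + 2x·cos(y) = C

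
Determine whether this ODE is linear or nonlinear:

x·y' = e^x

Linear (y and its derivatives appear to the first power only, no products of y terms)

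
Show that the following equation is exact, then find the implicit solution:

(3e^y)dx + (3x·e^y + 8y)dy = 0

Verify exactness: ∂M/∂y = ∂N/∂x ✓
Find F(x,y) such that ∂F/∂x = M, ∂F/∂y = N
Solution: 3x·e^y + 4y² = C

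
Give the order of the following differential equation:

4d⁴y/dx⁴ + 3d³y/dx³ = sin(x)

The order is 4 (highest derivative is of order 4).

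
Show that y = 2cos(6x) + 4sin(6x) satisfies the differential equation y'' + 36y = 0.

Verification:
y'' = -72cos(6x) - 144sin(6x)
y'' + 36y = 0 ✓

Yes, it is a solution.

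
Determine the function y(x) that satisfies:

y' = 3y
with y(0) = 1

General solution: y = Ce^(3x)
Applying IC y(0) = 1:
Particular solution: y = e^(3x)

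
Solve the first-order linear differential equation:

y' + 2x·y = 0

Using integrating factor method:

General solution: y = Ce^(-x^2)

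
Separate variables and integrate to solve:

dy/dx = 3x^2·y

Separating variables and integrating:
ln|y| = x^3 + C

General solution: y = Ce^(x^3)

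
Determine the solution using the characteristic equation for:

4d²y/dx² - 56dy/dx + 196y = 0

Characteristic equation: 4r² - 56r + 196 = 0
Divide by 4: r² - 14r + 49 = 0
Factored: (r - 7)² = 0
Repeated root: r = 7
General solution: y = (C₁ + C₂x)e^(7x)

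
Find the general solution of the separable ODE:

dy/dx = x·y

Separating variables and integrating:
ln|y| = x^2/2 + C

General solution: y = Ce^(x^2/2)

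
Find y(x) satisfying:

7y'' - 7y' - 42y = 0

Characteristic equation: 7r² - 7r - 42 = 0
Divide by 7: r² - r - 6 = 0
Roots: r = 3, -2 (distinct real)
General solution: y = C₁e^(3x) + C₂e^(-2x)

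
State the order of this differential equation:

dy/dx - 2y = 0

The order is 1 (highest derivative is of order 1).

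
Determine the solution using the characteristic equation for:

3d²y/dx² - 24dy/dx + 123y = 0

Characteristic equation: 3r² - 24r + 123 = 0
Divide by 3: r² - 8r + 41 = 0
Roots: r = 4 ± 5i (complex conjugates)
General solution: y = e^(4x)(C₁cos(5x) + C₂sin(5x))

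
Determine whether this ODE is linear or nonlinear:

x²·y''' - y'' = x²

Linear (y and its derivatives appear to the first power only, no products of y terms)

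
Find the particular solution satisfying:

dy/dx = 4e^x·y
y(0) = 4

General solution: y = Ce^(4e^x)
Applying IC y(0) = 4:
Particular solution: y = 4e^(4(e^x - 1))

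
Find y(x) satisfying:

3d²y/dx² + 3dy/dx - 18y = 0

Characteristic equation: 3r² + 3r - 18 = 0
Divide by 3: r² + r - 6 = 0
Roots: r = 2, -3 (distinct real)
General solution: y = C₁e^(2x) + C₂e^(-3x)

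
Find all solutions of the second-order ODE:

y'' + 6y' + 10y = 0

Characteristic equation: r² + 6r + 10 = 0
Roots: r = -3 ± i (complex conjugates)
General solution: y = e^(-3x)(C₁cos(x) + C₂sin(x))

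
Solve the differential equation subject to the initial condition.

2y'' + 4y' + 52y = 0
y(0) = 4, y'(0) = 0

General solution: y = e^(-x)(C₁cos(5x) + C₂sin(5x))
Complex roots r = -1 ± 5i
Applying ICs: C₁ = 4, C₂ = 4/5
Particular solution: y = e^(-x)(4cos(5x) + (4/5)sin(5x))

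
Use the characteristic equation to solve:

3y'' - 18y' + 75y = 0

Characteristic equation: 3r² - 18r + 75 = 0
Divide by 3: r² - 6r + 25 = 0
Roots: r = 3 ± 4i (complex conjugates)
General solution: y = e^(3x)(C₁cos(4x) + C₂sin(4x))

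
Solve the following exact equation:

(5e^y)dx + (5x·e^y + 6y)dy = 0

Verify exactness: ∂M/∂y = ∂N/∂x ✓
Find F(x,y) such that ∂F/∂x = M, ∂F/∂y = N
Solution: 5x·e^y + 3y² = C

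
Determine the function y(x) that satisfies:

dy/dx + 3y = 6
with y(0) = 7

General solution: y = 2 + Ce^(-3x)
Applying y(0) = 7: C = 7 - 2 = 5
Particular solution: y = 2 + 5e^(-3x)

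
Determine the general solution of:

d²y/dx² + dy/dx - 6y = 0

Characteristic equation: r² + r - 6 = 0
Roots: r = 2, -3 (distinct real)
General solution: y = C₁e^(2x) + C₂e^(-3x)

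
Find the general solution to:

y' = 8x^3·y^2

Separating variables and integrating:
-1/y = 2x^4 + C

General solution: y^-1 = -2x^4 + C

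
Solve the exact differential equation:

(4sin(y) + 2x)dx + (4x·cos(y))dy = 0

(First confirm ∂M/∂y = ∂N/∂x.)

Verify exactness: ∂M/∂y = ∂N/∂x ✓
Find F(x,y) such that ∂F/∂x = M, ∂F/∂y = N
Solution: 4x·sin(y) + x² = C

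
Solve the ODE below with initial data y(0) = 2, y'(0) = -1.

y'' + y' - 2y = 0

General solution: y = C₁e^x + C₂e^(-2x)
Applying ICs: C₁ = 1, C₂ = 1
Particular solution: y = e^x + e^(-2x)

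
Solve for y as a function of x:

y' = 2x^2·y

Separating variables and integrating:
ln|y| = 2x^3/3 + C

General solution: y = Ce^(2x^3/3)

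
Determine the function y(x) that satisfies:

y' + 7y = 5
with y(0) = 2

General solution: y = 5/7 + Ce^(-7x)
Applying y(0) = 2: C = 2 - 5/7 = 9/7
Particular solution: y = 5/7 + (9/7)e^(-7x)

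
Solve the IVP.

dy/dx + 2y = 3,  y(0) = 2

General solution: y = 3/2 + Ce^(-2x)
Applying y(0) = 2: C = 2 - 3/2 = 1/2
Particular solution: y = 3/2 + (1/2)e^(-2x)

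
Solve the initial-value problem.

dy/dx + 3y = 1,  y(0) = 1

General solution: y = 1/3 + Ce^(-3x)
Applying y(0) = 1: C = 1 - 1/3 = 2/3
Particular solution: y = 1/3 + (2/3)e^(-3x)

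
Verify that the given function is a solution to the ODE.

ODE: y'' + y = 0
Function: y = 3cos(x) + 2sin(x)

Verification:
y'' = -3cos(x) - 2sin(x)
y'' + y = 0 ✓

Yes, it is a solution.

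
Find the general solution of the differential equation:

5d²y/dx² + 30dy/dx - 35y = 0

Characteristic equation: 5r² + 30r - 35 = 0
Divide by 5: r² + 6r - 7 = 0
Roots: r = 1, -7 (distinct real)
General solution: y = C₁e^x + C₂e^(-7x)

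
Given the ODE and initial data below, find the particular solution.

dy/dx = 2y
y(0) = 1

General solution: y = Ce^(2x)
Applying IC y(0) = 1:
Particular solution: y = e^(2x)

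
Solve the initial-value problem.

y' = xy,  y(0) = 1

General solution: y = Ce^(x²/2)
Applying IC y(0) = 1:
Particular solution: y = e^(x²/2)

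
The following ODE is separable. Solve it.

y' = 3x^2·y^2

Separating variables and integrating:
-1/y = x^3 + C

General solution: y^-1 = -x^3 + C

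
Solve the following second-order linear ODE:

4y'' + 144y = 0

Characteristic equation: 4r² + 144 = 0
Divide by 4: r² + 36 = 0
Roots: r = ±6i (complex conjugates)
General solution: y = C₁cos(6x) + C₂sin(6x)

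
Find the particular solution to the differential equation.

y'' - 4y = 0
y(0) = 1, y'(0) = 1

General solution: y = C₁e^(2x) + C₂e^(-2x)
Applying ICs: C₁ = 3/4, C₂ = 1/4
Particular solution: y = (3/4)e^(2x) + (1/4)e^(-2x)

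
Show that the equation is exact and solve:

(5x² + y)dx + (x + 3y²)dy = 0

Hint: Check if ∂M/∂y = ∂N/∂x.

Verify exactness: ∂M/∂y = ∂N/∂x ✓
Find F(x,y) such that ∂F/∂x = M, ∂F/∂y = N
Solution: 5x³/3 + xy + y³ = C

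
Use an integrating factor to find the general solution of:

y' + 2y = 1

Using integrating factor method:

General solution: y = 1/2 + Ce^(-2x)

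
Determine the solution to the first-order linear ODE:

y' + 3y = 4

Using integrating factor method:

General solution: y = 4/3 + Ce^(-3x)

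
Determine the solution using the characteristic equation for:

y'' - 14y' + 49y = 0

Characteristic equation: r² - 14r + 49 = 0
Factored: (r - 7)² = 0
Repeated root: r = 7
General solution: y = (C₁ + C₂x)e^(7x)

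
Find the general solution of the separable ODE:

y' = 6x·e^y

Separating variables and integrating:
-e^(-y) = 3x² + C

General solution: y = -ln(C - 3x²)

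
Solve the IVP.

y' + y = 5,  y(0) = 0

General solution: y = 5 + Ce^(-x)
Applying y(0) = 0: C = 0 - 5 = -5
Particular solution: y = 5 - 5e^(-x)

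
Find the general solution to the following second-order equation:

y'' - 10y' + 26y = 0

Characteristic equation: r² - 10r + 26 = 0
Roots: r = 5 ± i (complex conjugates)
General solution: y = e^(5x)(C₁cos(x) + C₂sin(x))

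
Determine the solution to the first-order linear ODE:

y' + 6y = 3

Using integrating factor method:

General solution: y = 1/2 + Ce^(-6x)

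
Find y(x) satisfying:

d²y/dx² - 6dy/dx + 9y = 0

Characteristic equation: r² - 6r + 9 = 0
Factored: (r - 3)² = 0
Repeated root: r = 3
General solution: y = (C₁ + C₂x)e^(3x)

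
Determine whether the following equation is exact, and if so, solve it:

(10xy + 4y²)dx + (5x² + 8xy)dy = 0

Verify exactness: ∂M/∂y = ∂N/∂x ✓
Find F(x,y) such that ∂F/∂x = M, ∂F/∂y = N
Solution: 5x²y + 4xy² = C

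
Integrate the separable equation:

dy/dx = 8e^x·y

Separating variables and integrating:
ln|y| = 8e^x + C

General solution: y = Ce^(8e^x)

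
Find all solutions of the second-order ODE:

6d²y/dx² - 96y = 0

Characteristic equation: 6r² - 96 = 0
Divide by 6: r² - 16 = 0
Roots: r = 4, -4 (distinct real)
General solution: y = C₁e^(4x) + C₂e^(-4x)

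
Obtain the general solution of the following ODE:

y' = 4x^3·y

Separating variables and integrating:
ln|y| = x^4 + C

General solution: y = Ce^(x^4)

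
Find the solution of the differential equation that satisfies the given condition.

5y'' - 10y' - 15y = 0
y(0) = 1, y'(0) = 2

General solution: y = C₁e^(3x) + C₂e^(-x)
Applying ICs: C₁ = 3/4, C₂ = 1/4
Particular solution: y = (3/4)e^(3x) + (1/4)e^(-x)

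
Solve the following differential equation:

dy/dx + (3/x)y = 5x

Using integrating factor method:

General solution: y = x^2 + Cx^(-3)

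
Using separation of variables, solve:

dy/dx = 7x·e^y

Separating variables and integrating:
-e^(-y) = 7x²/2 + C

General solution: y = -ln(C - 7x²/2)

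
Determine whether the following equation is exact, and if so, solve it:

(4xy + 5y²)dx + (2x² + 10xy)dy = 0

Verify exactness: ∂M/∂y = ∂N/∂x ✓
Find F(x,y) such that ∂F/∂x = M, ∂F/∂y = N
Solution: 2x²y + 5xy² = C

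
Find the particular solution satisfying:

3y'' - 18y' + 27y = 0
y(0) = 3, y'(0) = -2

General solution: y = (C₁ + C₂x)e^(3x)
Repeated root r = 3
Applying ICs: C₁ = 3, C₂ = -11
Particular solution: y = (3 - 11x)e^(3x)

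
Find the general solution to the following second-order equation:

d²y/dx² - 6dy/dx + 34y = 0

Characteristic equation: r² - 6r + 34 = 0
Roots: r = 3 ± 5i (complex conjugates)
General solution: y = e^(3x)(C₁cos(5x) + C₂sin(5x))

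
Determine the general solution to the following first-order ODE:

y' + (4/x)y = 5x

Using integrating factor method:

General solution: y = (5/6)x^2 + Cx^(-4)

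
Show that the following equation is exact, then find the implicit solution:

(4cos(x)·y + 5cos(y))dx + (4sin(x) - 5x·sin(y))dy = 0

Verify exactness: ∂M/∂y = ∂N/∂x ✓
Find F(x,y) such that ∂F/∂x = M, ∂F/∂y = N
Solution: 4sin(x)·y + 5x·cos(y) = C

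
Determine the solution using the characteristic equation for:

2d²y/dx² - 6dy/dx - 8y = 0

Characteristic equation: 2r² - 6r - 8 = 0
Divide by 2: r² - 3r - 4 = 0
Roots: r = 4, -1 (distinct real)
General solution: y = C₁e^(4x) + C₂e^(-x)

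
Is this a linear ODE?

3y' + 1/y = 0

No. Nonlinear (1/y term)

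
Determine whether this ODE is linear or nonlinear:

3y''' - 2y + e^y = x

Nonlinear (e^y is nonlinear in y)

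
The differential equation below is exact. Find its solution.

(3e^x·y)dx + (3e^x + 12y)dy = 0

Verify exactness: ∂M/∂y = ∂N/∂x ✓
Find F(x,y) such that ∂F/∂x = M, ∂F/∂y = N
Solution: 3e^x·y + 6y² = C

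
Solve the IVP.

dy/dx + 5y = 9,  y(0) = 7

General solution: y = 9/5 + Ce^(-5x)
Applying y(0) = 7: C = 7 - 9/5 = 26/5
Particular solution: y = 9/5 + (26/5)e^(-5x)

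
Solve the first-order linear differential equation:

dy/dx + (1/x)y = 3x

Using integrating factor method:

General solution: y = x^2 + C/x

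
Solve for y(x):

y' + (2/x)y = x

Using integrating factor method:

General solution: y = (1/4)x^2 + Cx^(-2)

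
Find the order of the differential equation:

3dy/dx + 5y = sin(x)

The order is 1 (highest derivative is of order 1).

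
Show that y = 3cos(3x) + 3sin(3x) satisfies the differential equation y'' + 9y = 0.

Verification:
y'' = -27cos(3x) - 27sin(3x)
y'' + 9y = 0 ✓

Yes, it is a solution.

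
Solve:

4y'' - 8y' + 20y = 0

Characteristic equation: 4r² - 8r + 20 = 0
Divide by 4: r² - 2r + 5 = 0
Roots: r = 1 ± 2i (complex conjugates)
General solution: y = e^x(C₁cos(2x) + C₂sin(2x))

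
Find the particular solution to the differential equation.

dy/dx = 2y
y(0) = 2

General solution: y = Ce^(2x)
Applying IC y(0) = 2:
Particular solution: y = 2e^(2x)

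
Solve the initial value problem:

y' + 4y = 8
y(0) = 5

General solution: y = 2 + Ce^(-4x)
Applying y(0) = 5: C = 5 - 2 = 3
Particular solution: y = 2 + 3e^(-4x)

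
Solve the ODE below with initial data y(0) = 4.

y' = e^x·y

General solution: y = Ce^(e^x)
Applying IC y(0) = 4:
Particular solution: y = 4e^(e^x - 1)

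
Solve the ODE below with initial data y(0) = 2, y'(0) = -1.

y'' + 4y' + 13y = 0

General solution: y = e^(-2x)(C₁cos(3x) + C₂sin(3x))
Complex roots r = -2 ± 3i
Applying ICs: C₁ = 2, C₂ = 1
Particular solution: y = e^(-2x)(2cos(3x) + sin(3x))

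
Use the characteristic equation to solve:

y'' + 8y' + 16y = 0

Characteristic equation: r² + 8r + 16 = 0
Factored: (r + 4)² = 0
Repeated root: r = -4
General solution: y = (C₁ + C₂x)e^(-4x)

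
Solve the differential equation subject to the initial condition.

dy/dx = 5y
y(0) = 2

General solution: y = Ce^(5x)
Applying IC y(0) = 2:
Particular solution: y = 2e^(5x)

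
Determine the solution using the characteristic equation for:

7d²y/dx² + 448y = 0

Characteristic equation: 7r² + 448 = 0
Divide by 7: r² + 64 = 0
Roots: r = ±8i (complex conjugates)
General solution: y = C₁cos(8x) + C₂sin(8x)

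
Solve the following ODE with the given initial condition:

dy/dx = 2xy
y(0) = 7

General solution: y = Ce^(x²)
Applying IC y(0) = 7:
Particular solution: y = 7e^(x²)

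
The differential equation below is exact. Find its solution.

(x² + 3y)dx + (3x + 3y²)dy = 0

Verify exactness: ∂M/∂y = ∂N/∂x ✓
Find F(x,y) such that ∂F/∂x = M, ∂F/∂y = N
Solution: x³/3 + 3xy + y³ = C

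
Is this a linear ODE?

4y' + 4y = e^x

Yes. Linear (y and its derivatives appear to the first power only, no products of y terms)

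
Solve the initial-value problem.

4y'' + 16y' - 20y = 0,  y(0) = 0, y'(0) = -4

General solution: y = C₁e^x + C₂e^(-5x)
Applying ICs: C₁ = -2/3, C₂ = 2/3
Particular solution: y = -(2/3)e^x + (2/3)e^(-5x)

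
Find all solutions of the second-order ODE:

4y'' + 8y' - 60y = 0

Characteristic equation: 4r² + 8r - 60 = 0
Divide by 4: r² + 2r - 15 = 0
Roots: r = 3, -5 (distinct real)
General solution: y = C₁e^(3x) + C₂e^(-5x)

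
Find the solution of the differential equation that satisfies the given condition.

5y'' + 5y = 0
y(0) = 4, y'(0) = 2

General solution: y = C₁cos(x) + C₂sin(x)
Complex roots r = ±i
Applying ICs: C₁ = 4, C₂ = 2
Particular solution: y = 4cos(x) + 2sin(x)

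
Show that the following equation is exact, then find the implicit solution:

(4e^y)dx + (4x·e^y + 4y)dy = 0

Verify exactness: ∂M/∂y = ∂N/∂x ✓
Find F(x,y) such that ∂F/∂x = M, ∂F/∂y = N
Solution: 4x·e^y + 2y² = C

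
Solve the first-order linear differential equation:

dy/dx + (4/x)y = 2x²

Using integrating factor method:

General solution: y = (2/7)x^3 + Cx^(-4)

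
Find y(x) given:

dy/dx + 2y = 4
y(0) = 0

General solution: y = 2 + Ce^(-2x)
Applying y(0) = 0: C = 0 - 2 = -2
Particular solution: y = 2 - 2e^(-2x)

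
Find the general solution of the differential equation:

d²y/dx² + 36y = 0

Characteristic equation: r² + 36 = 0
Roots: r = ±6i (complex conjugates)
General solution: y = C₁cos(6x) + C₂sin(6x)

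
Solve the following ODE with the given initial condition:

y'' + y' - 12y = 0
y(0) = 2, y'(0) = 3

General solution: y = C₁e^(3x) + C₂e^(-4x)
Applying ICs: C₁ = 11/7, C₂ = 3/7
Particular solution: y = (11/7)e^(3x) + (3/7)e^(-4x)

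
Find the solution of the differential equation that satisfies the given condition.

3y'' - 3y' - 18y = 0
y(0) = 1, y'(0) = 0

General solution: y = C₁e^(3x) + C₂e^(-2x)
Applying ICs: C₁ = 2/5, C₂ = 3/5
Particular solution: y = (2/5)e^(3x) + (3/5)e^(-2x)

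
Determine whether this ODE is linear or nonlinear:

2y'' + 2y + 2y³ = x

Nonlinear (y³ term)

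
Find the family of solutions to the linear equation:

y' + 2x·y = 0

Using integrating factor method:

General solution: y = Ce^(-x^2)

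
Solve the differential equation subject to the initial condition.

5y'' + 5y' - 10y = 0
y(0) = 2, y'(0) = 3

General solution: y = C₁e^x + C₂e^(-2x)
Applying ICs: C₁ = 7/3, C₂ = -1/3
Particular solution: y = (7/3)e^x - (1/3)e^(-2x)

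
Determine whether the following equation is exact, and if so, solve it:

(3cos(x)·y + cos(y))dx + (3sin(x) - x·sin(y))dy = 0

Verify exactness: ∂M/∂y = ∂N/∂x ✓
Find F(x,y) such that ∂F/∂x = M, ∂F/∂y = N
Solution: 3sin(x)·y + x·cos(y) = C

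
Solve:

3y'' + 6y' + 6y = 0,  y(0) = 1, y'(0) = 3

General solution: y = e^(-x)(C₁cos(x) + C₂sin(x))
Complex roots r = -1 ± i
Applying ICs: C₁ = 1, C₂ = 4
Particular solution: y = e^(-x)(cos(x) + 4sin(x))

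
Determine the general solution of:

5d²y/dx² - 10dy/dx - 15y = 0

Characteristic equation: 5r² - 10r - 15 = 0
Divide by 5: r² - 2r - 3 = 0
Roots: r = 3, -1 (distinct real)
General solution: y = C₁e^(3x) + C₂e^(-x)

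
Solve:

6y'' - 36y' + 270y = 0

Characteristic equation: 6r² - 36r + 270 = 0
Divide by 6: r² - 6r + 45 = 0
Roots: r = 3 ± 6i (complex conjugates)
General solution: y = e^(3x)(C₁cos(6x) + C₂sin(6x))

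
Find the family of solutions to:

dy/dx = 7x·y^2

Separating variables and integrating:
-1/y = 7x^2/2 + C

General solution: y^-1 = (-7/2)x^2 + C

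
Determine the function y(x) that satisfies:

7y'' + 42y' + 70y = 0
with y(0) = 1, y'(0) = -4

General solution: y = e^(-3x)(C₁cos(x) + C₂sin(x))
Complex roots r = -3 ± i
Applying ICs: C₁ = 1, C₂ = -1
Particular solution: y = e^(-3x)(cos(x) - sin(x))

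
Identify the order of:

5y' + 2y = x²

The order is 1 (highest derivative is of order 1).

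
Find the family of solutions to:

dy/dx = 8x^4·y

Separating variables and integrating:
ln|y| = 8x^5/5 + C

General solution: y = Ce^(8x^5/5)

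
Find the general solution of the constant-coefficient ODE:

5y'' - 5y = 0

Characteristic equation: 5r² - 5 = 0
Divide by 5: r² - 1 = 0
Roots: r = 1, -1 (distinct real)
General solution: y = C₁e^x + C₂e^(-x)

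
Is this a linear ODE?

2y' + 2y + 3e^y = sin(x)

No. Nonlinear (e^y is nonlinear in y)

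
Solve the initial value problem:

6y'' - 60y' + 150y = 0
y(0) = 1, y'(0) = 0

General solution: y = (C₁ + C₂x)e^(5x)
Repeated root r = 5
Applying ICs: C₁ = 1, C₂ = -5
Particular solution: y = (1 - 5x)e^(5x)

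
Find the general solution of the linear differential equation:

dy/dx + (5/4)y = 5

Using integrating factor method:

General solution: y = 4 + Ce^(-5x/4)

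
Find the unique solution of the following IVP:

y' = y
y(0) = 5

General solution: y = Ce^x
Applying IC y(0) = 5:
Particular solution: y = 5e^x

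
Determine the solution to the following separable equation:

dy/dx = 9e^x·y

Separating variables and integrating:
ln|y| = 9e^x + C

General solution: y = Ce^(9e^x)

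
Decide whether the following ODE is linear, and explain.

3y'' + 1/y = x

Nonlinear (1/y term)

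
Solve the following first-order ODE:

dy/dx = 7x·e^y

Separating variables and integrating:
-e^(-y) = 7x²/2 + C

General solution: y = -ln(C - 7x²/2)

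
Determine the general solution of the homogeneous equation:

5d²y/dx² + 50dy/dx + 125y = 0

Characteristic equation: 5r² + 50r + 125 = 0
Divide by 5: r² + 10r + 25 = 0
Factored: (r + 5)² = 0
Repeated root: r = -5
General solution: y = (C₁ + C₂x)e^(-5x)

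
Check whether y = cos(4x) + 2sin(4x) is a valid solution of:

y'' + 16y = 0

Verification:
y'' = -16cos(4x) - 32sin(4x)
y'' + 16y = 0 ✓

Yes, it is a solution.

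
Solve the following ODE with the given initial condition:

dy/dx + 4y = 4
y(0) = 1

General solution: y = 1 + Ce^(-4x)
Applying y(0) = 1: C = 1 - 1 = 0
Particular solution: y = 1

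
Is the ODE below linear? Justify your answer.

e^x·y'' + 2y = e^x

Yes. Linear (y and its derivatives appear to the first power only, no products of y terms)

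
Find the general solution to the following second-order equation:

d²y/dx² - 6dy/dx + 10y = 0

Characteristic equation: r² - 6r + 10 = 0
Roots: r = 3 ± i (complex conjugates)
General solution: y = e^(3x)(C₁cos(x) + C₂sin(x))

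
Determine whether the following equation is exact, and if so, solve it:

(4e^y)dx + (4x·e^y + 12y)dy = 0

Verify exactness: ∂M/∂y = ∂N/∂x ✓
Find F(x,y) such that ∂F/∂x = M, ∂F/∂y = N
Solution: 4x·e^y + 6y² = C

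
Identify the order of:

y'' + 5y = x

The order is 2 (highest derivative is of order 2).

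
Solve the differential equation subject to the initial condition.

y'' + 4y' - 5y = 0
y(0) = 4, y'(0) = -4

General solution: y = C₁e^x + C₂e^(-5x)
Applying ICs: C₁ = 8/3, C₂ = 4/3
Particular solution: y = (8/3)e^x + (4/3)e^(-5x)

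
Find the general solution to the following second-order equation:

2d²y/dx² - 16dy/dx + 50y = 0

Characteristic equation: 2r² - 16r + 50 = 0
Divide by 2: r² - 8r + 25 = 0
Roots: r = 4 ± 3i (complex conjugates)
General solution: y = e^(4x)(C₁cos(3x) + C₂sin(3x))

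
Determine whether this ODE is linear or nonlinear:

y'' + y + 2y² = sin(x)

Nonlinear (y² term)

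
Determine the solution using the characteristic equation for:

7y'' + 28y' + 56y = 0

Characteristic equation: 7r² + 28r + 56 = 0
Divide by 7: r² + 4r + 8 = 0
Roots: r = -2 ± 2i (complex conjugates)
General solution: y = e^(-2x)(C₁cos(2x) + C₂sin(2x))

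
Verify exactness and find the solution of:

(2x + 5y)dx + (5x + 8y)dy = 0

Verify exactness: ∂M/∂y = ∂N/∂x ✓
Find F(x,y) such that ∂F/∂x = M, ∂F/∂y = N
Solution: x² + 5xy + 4y² = C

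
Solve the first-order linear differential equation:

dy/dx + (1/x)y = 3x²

Using integrating factor method:

General solution: y = (3/4)x^3 + C/x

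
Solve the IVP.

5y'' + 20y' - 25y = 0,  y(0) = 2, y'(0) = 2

General solution: y = C₁e^x + C₂e^(-5x)
Applying ICs: C₁ = 2, C₂ = 0
Particular solution: y = 2e^x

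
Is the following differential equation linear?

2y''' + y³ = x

No. Nonlinear (y³ term)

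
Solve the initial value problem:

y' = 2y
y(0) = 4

General solution: y = Ce^(2x)
Applying IC y(0) = 4:
Particular solution: y = 4e^(2x)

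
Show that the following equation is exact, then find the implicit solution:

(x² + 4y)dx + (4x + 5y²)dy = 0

Verify exactness: ∂M/∂y = ∂N/∂x ✓
Find F(x,y) such that ∂F/∂x = M, ∂F/∂y = N
Solution: x³/3 + 4xy + 5y³/3 = C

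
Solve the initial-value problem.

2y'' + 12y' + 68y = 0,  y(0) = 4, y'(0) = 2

General solution: y = e^(-3x)(C₁cos(5x) + C₂sin(5x))
Complex roots r = -3 ± 5i
Applying ICs: C₁ = 4, C₂ = 14/5
Particular solution: y = e^(-3x)(4cos(5x) + (14/5)sin(5x))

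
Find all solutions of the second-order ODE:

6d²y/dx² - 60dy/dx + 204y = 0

Characteristic equation: 6r² - 60r + 204 = 0
Divide by 6: r² - 10r + 34 = 0
Roots: r = 5 ± 3i (complex conjugates)
General solution: y = e^(5x)(C₁cos(3x) + C₂sin(3x))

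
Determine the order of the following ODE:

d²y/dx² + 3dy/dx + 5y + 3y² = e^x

The order is 2 (highest derivative is of order 2).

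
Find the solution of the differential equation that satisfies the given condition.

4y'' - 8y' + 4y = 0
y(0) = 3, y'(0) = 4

General solution: y = (C₁ + C₂x)e^x
Repeated root r = 1
Applying ICs: C₁ = 3, C₂ = 1
Particular solution: y = (3 + x)e^x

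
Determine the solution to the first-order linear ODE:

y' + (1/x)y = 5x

Using integrating factor method:

General solution: y = (5/3)x^2 + C/x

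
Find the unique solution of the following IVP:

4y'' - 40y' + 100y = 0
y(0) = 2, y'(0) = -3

General solution: y = (C₁ + C₂x)e^(5x)
Repeated root r = 5
Applying ICs: C₁ = 2, C₂ = -13
Particular solution: y = (2 - 13x)e^(5x)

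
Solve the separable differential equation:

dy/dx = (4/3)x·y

Separating variables and integrating:
ln|y| = 2x^2/3 + C

General solution: y = Ce^(2x^2/3)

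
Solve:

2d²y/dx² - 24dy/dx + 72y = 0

Characteristic equation: 2r² - 24r + 72 = 0
Divide by 2: r² - 12r + 36 = 0
Factored: (r - 6)² = 0
Repeated root: r = 6
General solution: y = (C₁ + C₂x)e^(6x)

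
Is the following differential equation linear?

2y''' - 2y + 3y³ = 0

No. Nonlinear (y³ term)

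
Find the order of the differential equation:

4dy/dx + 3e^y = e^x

The order is 1 (highest derivative is of order 1).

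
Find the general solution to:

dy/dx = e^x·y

Separating variables and integrating:
ln|y| = e^x + C

General solution: y = Ce^(e^x)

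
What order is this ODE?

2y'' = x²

The order is 2 (highest derivative is of order 2).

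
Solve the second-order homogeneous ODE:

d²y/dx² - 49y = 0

Characteristic equation: r² - 49 = 0
Roots: r = 7, -7 (distinct real)
General solution: y = C₁e^(7x) + C₂e^(-7x)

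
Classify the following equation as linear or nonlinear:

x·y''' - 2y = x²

Linear (y and its derivatives appear to the first power only, no products of y terms)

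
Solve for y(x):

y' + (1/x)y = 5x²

Using integrating factor method:

General solution: y = (5/4)x^3 + C/x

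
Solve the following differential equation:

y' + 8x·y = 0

Using integrating factor method:

General solution: y = Ce^(-4x^2)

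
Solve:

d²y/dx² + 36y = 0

Characteristic equation: r² + 36 = 0
Roots: r = ±6i (complex conjugates)
General solution: y = C₁cos(6x) + C₂sin(6x)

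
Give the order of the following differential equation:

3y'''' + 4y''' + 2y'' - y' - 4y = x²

The order is 4 (highest derivative is of order 4).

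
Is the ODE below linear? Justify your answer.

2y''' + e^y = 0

No. Nonlinear (e^y is nonlinear in y)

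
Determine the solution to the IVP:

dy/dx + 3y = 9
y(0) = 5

General solution: y = 3 + Ce^(-3x)
Applying y(0) = 5: C = 5 - 3 = 2
Particular solution: y = 3 + 2e^(-3x)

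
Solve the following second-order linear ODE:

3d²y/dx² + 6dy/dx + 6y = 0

Characteristic equation: 3r² + 6r + 6 = 0
Divide by 3: r² + 2r + 2 = 0
Roots: r = -1 ± i (complex conjugates)
General solution: y = e^(-x)(C₁cos(x) + C₂sin(x))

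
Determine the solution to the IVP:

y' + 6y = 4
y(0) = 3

General solution: y = 2/3 + Ce^(-6x)
Applying y(0) = 3: C = 3 - 2/3 = 7/3
Particular solution: y = 2/3 + (7/3)e^(-6x)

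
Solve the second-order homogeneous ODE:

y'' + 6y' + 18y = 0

Characteristic equation: r² + 6r + 18 = 0
Roots: r = -3 ± 3i (complex conjugates)
General solution: y = e^(-3x)(C₁cos(3x) + C₂sin(3x))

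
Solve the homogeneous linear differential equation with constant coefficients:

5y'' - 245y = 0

Characteristic equation: 5r² - 245 = 0
Divide by 5: r² - 49 = 0
Roots: r = 7, -7 (distinct real)
General solution: y = C₁e^(7x) + C₂e^(-7x)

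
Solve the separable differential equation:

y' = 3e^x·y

Separating variables and integrating:
ln|y| = 3e^x + C

General solution: y = Ce^(3e^x)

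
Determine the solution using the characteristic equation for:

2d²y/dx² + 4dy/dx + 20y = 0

Characteristic equation: 2r² + 4r + 20 = 0
Divide by 2: r² + 2r + 10 = 0
Roots: r = -1 ± 3i (complex conjugates)
General solution: y = e^(-x)(C₁cos(3x) + C₂sin(3x))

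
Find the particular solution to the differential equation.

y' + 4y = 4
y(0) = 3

General solution: y = 1 + Ce^(-4x)
Applying y(0) = 3: C = 3 - 1 = 2
Particular solution: y = 1 + 2e^(-4x)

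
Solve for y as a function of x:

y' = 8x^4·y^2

Separating variables and integrating:
-1/y = 8x^5/5 + C

General solution: y^-1 = (-8/5)x^5 + C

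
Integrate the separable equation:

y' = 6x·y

Separating variables and integrating:
ln|y| = 3x^2 + C

General solution: y = Ce^(3x^2)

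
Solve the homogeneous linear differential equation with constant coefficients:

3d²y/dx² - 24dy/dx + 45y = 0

Characteristic equation: 3r² - 24r + 45 = 0
Divide by 3: r² - 8r + 15 = 0
Roots: r = 5, 3 (distinct real)
General solution: y = C₁e^(5x) + C₂e^(3x)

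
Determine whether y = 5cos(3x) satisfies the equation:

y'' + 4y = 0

Verification:
y'' = -45cos(3x)
y'' + 4y ≠ 0 (frequency mismatch: got 9 instead of 4)

No, it is not a solution.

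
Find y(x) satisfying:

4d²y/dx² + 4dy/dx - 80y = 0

Characteristic equation: 4r² + 4r - 80 = 0
Divide by 4: r² + r - 20 = 0
Roots: r = 4, -5 (distinct real)
General solution: y = C₁e^(4x) + C₂e^(-5x)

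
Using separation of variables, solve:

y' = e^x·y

Separating variables and integrating:
ln|y| = e^x + C

General solution: y = Ce^(e^x)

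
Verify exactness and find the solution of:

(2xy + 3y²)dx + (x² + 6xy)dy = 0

Verify exactness: ∂M/∂y = ∂N/∂x ✓
Find F(x,y) such that ∂F/∂x = M, ∂F/∂y = N
Solution: x²y + 3xy² = C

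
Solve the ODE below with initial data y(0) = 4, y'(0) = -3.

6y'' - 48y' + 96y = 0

General solution: y = (C₁ + C₂x)e^(4x)
Repeated root r = 4
Applying ICs: C₁ = 4, C₂ = -19
Particular solution: y = (4 - 19x)e^(4x)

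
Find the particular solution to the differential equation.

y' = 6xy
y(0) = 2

General solution: y = Ce^(3x²)
Applying IC y(0) = 2:
Particular solution: y = 2e^(3x²)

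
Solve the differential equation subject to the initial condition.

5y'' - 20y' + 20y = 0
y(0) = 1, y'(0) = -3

General solution: y = (C₁ + C₂x)e^(2x)
Repeated root r = 2
Applying ICs: C₁ = 1, C₂ = -5
Particular solution: y = (1 - 5x)e^(2x)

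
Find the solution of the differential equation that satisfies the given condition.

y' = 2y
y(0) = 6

General solution: y = Ce^(2x)
Applying IC y(0) = 6:
Particular solution: y = 6e^(2x)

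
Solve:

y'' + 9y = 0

Characteristic equation: r² + 9 = 0
Roots: r = ±3i (complex conjugates)
General solution: y = C₁cos(3x) + C₂sin(3x)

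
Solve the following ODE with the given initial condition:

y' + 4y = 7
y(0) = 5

General solution: y = 7/4 + Ce^(-4x)
Applying y(0) = 5: C = 5 - 7/4 = 13/4
Particular solution: y = 7/4 + (13/4)e^(-4x)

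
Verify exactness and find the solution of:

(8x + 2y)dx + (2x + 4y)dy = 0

Verify exactness: ∂M/∂y = ∂N/∂x ✓
Find F(x,y) such that ∂F/∂x = M, ∂F/∂y = N
Solution: 4x² + 2xy + 2y² = C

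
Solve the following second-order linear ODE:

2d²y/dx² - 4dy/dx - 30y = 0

Characteristic equation: 2r² - 4r - 30 = 0
Divide by 2: r² - 2r - 15 = 0
Roots: r = 5, -3 (distinct real)
General solution: y = C₁e^(5x) + C₂e^(-3x)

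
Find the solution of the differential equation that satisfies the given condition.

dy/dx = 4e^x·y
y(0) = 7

General solution: y = Ce^(4e^x)
Applying IC y(0) = 7:
Particular solution: y = 7e^(4(e^x - 1))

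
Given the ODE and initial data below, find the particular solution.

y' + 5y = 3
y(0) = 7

General solution: y = 3/5 + Ce^(-5x)
Applying y(0) = 7: C = 7 - 3/5 = 32/5
Particular solution: y = 3/5 + (32/5)e^(-5x)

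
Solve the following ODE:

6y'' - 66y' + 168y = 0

Characteristic equation: 6r² - 66r + 168 = 0
Divide by 6: r² - 11r + 28 = 0
Roots: r = 4, 7 (distinct real)
General solution: y = C₁e^(4x) + C₂e^(7x)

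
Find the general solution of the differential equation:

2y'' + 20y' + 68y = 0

Characteristic equation: 2r² + 20r + 68 = 0
Divide by 2: r² + 10r + 34 = 0
Roots: r = -5 ± 3i (complex conjugates)
General solution: y = e^(-5x)(C₁cos(3x) + C₂sin(3x))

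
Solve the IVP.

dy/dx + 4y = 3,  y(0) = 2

General solution: y = 3/4 + Ce^(-4x)
Applying y(0) = 2: C = 2 - 3/4 = 5/4
Particular solution: y = 3/4 + (5/4)e^(-4x)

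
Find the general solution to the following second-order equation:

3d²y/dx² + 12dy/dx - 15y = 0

Characteristic equation: 3r² + 12r - 15 = 0
Divide by 3: r² + 4r - 5 = 0
Roots: r = 1, -5 (distinct real)
General solution: y = C₁e^x + C₂e^(-5x)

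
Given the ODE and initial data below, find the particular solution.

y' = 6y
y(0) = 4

General solution: y = Ce^(6x)
Applying IC y(0) = 4:
Particular solution: y = 4e^(6x)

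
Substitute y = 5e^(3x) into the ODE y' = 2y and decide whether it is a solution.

Verification:
y = 5e^(3x)
y' = 15e^(3x)
But 2y = 10e^(3x)
y' ≠ 2y — the derivative does not match

No, it is not a solution.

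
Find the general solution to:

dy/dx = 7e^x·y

Separating variables and integrating:
ln|y| = 7e^x + C

General solution: y = Ce^(7e^x)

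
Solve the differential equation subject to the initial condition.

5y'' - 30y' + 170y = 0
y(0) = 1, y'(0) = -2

General solution: y = e^(3x)(C₁cos(5x) + C₂sin(5x))
Complex roots r = 3 ± 5i
Applying ICs: C₁ = 1, C₂ = -1
Particular solution: y = e^(3x)(cos(5x) - sin(5x))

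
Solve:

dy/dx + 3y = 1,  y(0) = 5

General solution: y = 1/3 + Ce^(-3x)
Applying y(0) = 5: C = 5 - 1/3 = 14/3
Particular solution: y = 1/3 + (14/3)e^(-3x)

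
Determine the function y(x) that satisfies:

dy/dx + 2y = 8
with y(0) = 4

General solution: y = 4 + Ce^(-2x)
Applying y(0) = 4: C = 4 - 4 = 0
Particular solution: y = 4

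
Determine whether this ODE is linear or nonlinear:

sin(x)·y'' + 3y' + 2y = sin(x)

Linear (y and its derivatives appear to the first power only, no products of y terms)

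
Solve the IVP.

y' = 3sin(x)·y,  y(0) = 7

General solution: y = Ce^(-3cos(x))
Applying IC y(0) = 7:
Particular solution: y = 7e^(3(1-cos(x)))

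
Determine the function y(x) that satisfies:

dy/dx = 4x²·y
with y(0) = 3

General solution: y = Ce^(4x³/3)
Applying IC y(0) = 3:
Particular solution: y = 3e^(4x³/3)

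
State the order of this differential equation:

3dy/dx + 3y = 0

The order is 1 (highest derivative is of order 1).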